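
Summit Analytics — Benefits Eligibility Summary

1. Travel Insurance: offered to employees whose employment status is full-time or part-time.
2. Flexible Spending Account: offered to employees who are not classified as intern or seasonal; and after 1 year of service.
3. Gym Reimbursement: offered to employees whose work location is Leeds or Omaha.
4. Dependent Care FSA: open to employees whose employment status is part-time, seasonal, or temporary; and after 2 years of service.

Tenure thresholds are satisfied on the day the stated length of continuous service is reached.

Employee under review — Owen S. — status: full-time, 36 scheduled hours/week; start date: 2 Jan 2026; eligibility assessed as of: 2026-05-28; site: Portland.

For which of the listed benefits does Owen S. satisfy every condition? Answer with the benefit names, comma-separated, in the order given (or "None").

Service from 2 Jan 2026 to 2026-05-28: 146 days.
Travel Insurance — status full-time ✓ → eligible.
Flexible Spending Account — status full-time ✓ (not excluded); service 146 days < 1 year (≈365 days) ✗ → not eligible.
Gym Reimbursement — site Portland ✗ (not Leeds or Omaha) → not eligible.
Dependent Care FSA — status full-time ✗ (requires part-time, seasonal, or temporary) → not eligible.

Travel Insurance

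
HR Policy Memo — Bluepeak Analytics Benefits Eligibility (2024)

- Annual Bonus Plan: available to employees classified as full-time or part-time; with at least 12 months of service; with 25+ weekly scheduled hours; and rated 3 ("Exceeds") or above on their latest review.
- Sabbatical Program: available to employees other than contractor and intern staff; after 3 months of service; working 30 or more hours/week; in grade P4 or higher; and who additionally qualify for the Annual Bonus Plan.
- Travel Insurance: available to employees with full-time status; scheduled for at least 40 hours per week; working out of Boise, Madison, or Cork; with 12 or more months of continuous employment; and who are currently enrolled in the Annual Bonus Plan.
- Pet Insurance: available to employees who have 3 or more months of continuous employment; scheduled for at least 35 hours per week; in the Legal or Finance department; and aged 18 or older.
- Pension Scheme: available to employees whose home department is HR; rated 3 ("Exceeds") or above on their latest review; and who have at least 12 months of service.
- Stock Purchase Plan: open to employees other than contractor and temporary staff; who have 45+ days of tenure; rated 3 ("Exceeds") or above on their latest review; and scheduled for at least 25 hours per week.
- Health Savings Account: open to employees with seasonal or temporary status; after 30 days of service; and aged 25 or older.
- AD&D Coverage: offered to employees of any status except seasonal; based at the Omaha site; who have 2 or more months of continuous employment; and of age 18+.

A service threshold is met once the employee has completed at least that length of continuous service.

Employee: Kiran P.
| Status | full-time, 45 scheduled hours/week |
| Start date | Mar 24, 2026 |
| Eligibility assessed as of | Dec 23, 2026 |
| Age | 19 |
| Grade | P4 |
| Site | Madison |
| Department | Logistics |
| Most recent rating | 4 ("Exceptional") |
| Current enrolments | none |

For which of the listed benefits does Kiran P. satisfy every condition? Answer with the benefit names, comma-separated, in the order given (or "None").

Service from Mar 24, 2026 to Dec 23, 2026: 274 days.
Annual Bonus Plan — status full-time ✓; service 274 days < 12 months (≈360 days) ✗ → not eligible.
Sabbatical Program — status full-time ✓ (not excluded); service 274 days ≥ 3 months (≈90 days) ✓; 45 hrs/wk ≥ 30 ✓; grade P4 ≥ P4 ✓; not eligible for Annual Bonus Plan ✗ → not eligible.
Travel Insurance — status full-time ✓; 45 hrs/wk ≥ 40 ✓; site Madison ✓; service 274 days < 12 months (≈360 days) ✗ → not eligible.
Pet Insurance — service 274 days ≥ 3 months (≈90 days) ✓; 45 hrs/wk ≥ 35 ✓; dept Logistics ✗ → not eligible.
Pension Scheme — dept Logistics ✗ → not eligible.
Stock Purchase Plan — status full-time ✓ (not excluded); service 274 days ≥ 45 days ✓; rating 4 ≥ 3 ✓; 45 hrs/wk ≥ 25 ✓ → eligible.
Health Savings Account — status full-time ✗ (requires seasonal or temporary) → not eligible.
AD&D Coverage — status full-time ✓ (not excluded); site Madison ✗ (not Omaha) → not eligible.

Stock Purchase Plan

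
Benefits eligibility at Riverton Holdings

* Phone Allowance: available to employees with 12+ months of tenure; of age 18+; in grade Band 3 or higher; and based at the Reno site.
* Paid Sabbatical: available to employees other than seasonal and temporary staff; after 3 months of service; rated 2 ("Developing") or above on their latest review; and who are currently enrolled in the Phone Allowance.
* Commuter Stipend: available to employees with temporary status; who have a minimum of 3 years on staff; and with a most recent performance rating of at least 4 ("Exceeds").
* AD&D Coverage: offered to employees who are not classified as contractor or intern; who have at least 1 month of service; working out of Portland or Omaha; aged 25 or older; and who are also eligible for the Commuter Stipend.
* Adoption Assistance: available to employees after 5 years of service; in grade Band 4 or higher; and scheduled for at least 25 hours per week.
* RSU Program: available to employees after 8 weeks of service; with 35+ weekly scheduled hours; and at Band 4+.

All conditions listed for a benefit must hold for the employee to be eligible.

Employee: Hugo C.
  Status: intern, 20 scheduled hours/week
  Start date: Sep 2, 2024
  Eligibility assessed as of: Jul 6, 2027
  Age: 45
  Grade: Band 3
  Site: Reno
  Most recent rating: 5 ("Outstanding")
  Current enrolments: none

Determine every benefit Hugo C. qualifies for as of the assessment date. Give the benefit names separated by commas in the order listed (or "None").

Phone Allowance

Service from Sep 2, 2024 to Jul 6, 2027: 1037 days.
Phone Allowance — service 1037 days ≥ 12 months (≈360 days) ✓; age 45 ≥ 18 ✓; grade Band 3 ≥ Band 3 ✓; site Reno ✓ → eligible.
Paid Sabbatical — status intern ✓ (not excluded); service 1037 days ≥ 3 months (≈90 days) ✓; rating 5 ≥ 2 ✓; not enrolled in Phone Allowance ✗ → not eligible.
Commuter Stipend — status intern ✗ (requires temporary) → not eligible.
AD&D Coverage — status intern ✗ (excluded) → not eligible.
Adoption Assistance — service 1037 days < 5 years (≈1825 days) ✗ → not eligible.
RSU Program — service 1037 days ≥ 8 weeks (≈56 days) ✓; 20 hrs/wk < 35 ✗ → not eligible.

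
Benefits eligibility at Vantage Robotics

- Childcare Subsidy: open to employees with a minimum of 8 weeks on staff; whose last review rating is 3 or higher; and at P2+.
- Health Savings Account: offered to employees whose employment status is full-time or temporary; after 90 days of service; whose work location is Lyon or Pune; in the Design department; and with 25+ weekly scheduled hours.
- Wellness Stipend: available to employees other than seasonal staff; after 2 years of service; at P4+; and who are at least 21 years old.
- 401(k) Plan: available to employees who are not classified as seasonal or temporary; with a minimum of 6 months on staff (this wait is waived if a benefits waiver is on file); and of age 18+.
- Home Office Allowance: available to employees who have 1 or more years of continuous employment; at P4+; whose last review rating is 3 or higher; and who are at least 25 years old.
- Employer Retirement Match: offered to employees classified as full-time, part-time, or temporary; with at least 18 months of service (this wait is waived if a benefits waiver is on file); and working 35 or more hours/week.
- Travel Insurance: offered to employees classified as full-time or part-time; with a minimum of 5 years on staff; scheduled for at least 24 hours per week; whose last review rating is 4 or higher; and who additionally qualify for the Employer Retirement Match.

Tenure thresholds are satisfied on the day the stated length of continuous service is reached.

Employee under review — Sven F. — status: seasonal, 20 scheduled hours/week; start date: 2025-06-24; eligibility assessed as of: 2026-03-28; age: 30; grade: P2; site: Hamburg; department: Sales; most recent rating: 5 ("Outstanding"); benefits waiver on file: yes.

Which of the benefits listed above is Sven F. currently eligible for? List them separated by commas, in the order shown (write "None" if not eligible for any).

Childcare Subsidy

Service from 2025-06-24 to 2026-03-28: 277 days.
Childcare Subsidy — service 277 days ≥ 8 weeks (≈56 days) ✓; rating 5 ≥ 3 ✓; grade P2 ≥ P2 ✓ → eligible.
Health Savings Account — status seasonal ✗ (requires full-time or temporary) → not eligible.
Wellness Stipend — status seasonal ✗ (excluded) → not eligible.
401(k) Plan — status seasonal ✗ (excluded) → not eligible.
Home Office Allowance — service 277 days < 1 year (≈365 days) ✗ → not eligible.
Employer Retirement Match — status seasonal ✗ (requires full-time, part-time, or temporary) → not eligible.
Travel Insurance — status seasonal ✗ (requires full-time or part-time) → not eligible.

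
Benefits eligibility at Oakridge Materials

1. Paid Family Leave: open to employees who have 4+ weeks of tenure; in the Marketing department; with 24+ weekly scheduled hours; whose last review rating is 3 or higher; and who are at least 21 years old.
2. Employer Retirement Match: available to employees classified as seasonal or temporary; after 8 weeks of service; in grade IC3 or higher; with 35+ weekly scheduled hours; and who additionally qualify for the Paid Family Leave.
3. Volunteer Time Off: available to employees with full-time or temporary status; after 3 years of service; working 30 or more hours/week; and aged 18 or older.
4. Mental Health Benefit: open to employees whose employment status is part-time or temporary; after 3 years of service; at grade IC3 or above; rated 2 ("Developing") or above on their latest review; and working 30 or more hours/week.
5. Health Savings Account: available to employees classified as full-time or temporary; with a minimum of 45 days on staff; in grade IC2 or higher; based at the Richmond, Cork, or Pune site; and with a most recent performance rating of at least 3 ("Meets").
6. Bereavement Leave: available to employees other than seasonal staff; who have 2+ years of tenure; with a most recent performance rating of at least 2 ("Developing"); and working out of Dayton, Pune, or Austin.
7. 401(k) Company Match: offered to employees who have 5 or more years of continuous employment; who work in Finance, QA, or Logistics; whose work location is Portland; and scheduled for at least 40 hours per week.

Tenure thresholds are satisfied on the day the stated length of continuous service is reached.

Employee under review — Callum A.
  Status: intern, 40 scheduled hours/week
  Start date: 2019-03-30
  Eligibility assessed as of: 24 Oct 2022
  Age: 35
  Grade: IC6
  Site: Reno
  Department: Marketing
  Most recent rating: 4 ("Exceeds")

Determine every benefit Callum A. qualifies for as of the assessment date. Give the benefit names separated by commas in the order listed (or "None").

Service from 2019-03-30 to 24 Oct 2022: 1304 days.
Paid Family Leave — service 1304 days ≥ 4 weeks (≈28 days) ✓; dept Marketing ✓; 40 hrs/wk ≥ 24 ✓; rating 4 ≥ 3 ✓; age 35 ≥ 21 ✓ → eligible.
Employer Retirement Match — status intern ✗ (requires seasonal or temporary) → not eligible.
Volunteer Time Off — status intern ✗ (requires full-time or temporary) → not eligible.
Mental Health Benefit — status intern ✗ (requires part-time or temporary) → not eligible.
Health Savings Account — status intern ✗ (requires full-time or temporary) → not eligible.
Bereavement Leave — status intern ✓ (not excluded); service 1304 days ≥ 2 years (≈730 days) ✓; rating 4 ≥ 2 ✓; site Reno ✗ (not Dayton, Pune, or Austin) → not eligible.
401(k) Company Match — service 1304 days < 5 years (≈1825 days) ✗ → not eligible.

Paid Family Leave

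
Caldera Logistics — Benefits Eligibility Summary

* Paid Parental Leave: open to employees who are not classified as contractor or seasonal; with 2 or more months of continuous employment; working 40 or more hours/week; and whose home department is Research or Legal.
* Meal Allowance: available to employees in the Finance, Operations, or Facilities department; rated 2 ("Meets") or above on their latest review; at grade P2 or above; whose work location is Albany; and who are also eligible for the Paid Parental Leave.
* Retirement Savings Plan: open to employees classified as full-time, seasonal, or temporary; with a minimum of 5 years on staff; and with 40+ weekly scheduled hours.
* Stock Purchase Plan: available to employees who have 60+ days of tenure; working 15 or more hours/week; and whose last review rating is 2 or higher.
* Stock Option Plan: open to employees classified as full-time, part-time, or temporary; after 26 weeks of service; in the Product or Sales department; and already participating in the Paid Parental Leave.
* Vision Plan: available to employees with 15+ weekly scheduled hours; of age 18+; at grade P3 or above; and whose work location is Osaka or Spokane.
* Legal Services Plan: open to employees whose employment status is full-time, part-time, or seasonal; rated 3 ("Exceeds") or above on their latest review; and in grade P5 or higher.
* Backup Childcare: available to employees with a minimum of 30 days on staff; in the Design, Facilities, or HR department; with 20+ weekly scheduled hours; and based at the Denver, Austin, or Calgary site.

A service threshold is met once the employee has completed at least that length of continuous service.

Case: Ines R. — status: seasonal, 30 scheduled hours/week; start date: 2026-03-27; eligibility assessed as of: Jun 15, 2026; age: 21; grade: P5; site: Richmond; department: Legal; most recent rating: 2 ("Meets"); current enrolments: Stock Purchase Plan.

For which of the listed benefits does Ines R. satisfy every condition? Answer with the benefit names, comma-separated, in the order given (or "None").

Service from 2026-03-27 to Jun 15, 2026: 80 days.
Paid Parental Leave — status seasonal ✗ (excluded) → not eligible.
Meal Allowance — dept Legal ✗ → not eligible.
Retirement Savings Plan — status seasonal ✓; service 80 days < 5 years (≈1825 days) ✗ → not eligible.
Stock Purchase Plan — service 80 days ≥ 60 days ✓; 30 hrs/wk ≥ 15 ✓; rating 2 ≥ 2 ✓ → eligible.
Stock Option Plan — status seasonal ✗ (requires full-time, part-time, or temporary) → not eligible.
Vision Plan — 30 hrs/wk ≥ 15 ✓; age 21 ≥ 18 ✓; grade P5 ≥ P3 ✓; site Richmond ✗ (not Osaka or Spokane) → not eligible.
Legal Services Plan — status seasonal ✓; rating 2 < 3 ✗ → not eligible.
Backup Childcare — service 80 days ≥ 30 days ✓; dept Legal ✗ → not eligible.

Stock Purchase Plan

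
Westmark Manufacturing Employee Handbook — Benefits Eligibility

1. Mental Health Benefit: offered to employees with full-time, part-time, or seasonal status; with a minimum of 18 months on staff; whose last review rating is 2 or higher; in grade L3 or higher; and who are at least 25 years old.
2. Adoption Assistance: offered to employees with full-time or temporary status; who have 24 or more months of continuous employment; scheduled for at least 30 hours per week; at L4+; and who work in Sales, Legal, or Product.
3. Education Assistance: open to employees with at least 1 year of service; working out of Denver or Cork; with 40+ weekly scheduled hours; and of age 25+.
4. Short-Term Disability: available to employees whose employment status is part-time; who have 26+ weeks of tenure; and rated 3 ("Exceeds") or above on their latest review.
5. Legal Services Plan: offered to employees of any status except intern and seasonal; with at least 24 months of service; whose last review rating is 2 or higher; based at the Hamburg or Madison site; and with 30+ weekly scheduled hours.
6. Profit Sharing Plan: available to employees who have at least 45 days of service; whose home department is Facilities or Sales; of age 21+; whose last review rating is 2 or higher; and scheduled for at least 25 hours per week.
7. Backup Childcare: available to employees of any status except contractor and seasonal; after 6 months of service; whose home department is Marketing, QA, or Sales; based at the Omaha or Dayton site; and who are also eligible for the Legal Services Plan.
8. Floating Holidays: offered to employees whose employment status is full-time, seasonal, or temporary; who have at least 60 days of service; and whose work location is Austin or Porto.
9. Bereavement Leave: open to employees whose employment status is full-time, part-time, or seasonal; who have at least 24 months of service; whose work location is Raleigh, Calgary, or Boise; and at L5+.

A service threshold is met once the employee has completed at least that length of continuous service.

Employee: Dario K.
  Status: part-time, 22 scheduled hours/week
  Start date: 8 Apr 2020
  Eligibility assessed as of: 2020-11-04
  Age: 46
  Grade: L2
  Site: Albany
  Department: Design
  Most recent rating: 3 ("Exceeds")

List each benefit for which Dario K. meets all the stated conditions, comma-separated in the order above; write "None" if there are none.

Service from 8 Apr 2020 to 2020-11-04: 210 days.
Mental Health Benefit — status part-time ✓; service 210 days < 18 months (≈540 days) ✗ → not eligible.
Adoption Assistance — status part-time ✗ (requires full-time or temporary) → not eligible.
Education Assistance — service 210 days < 1 year (≈365 days) ✗ → not eligible.
Short-Term Disability — status part-time ✓; service 210 days ≥ 26 weeks (≈182 days) ✓; rating 3 ≥ 3 ✓ → eligible.
Legal Services Plan — status part-time ✓ (not excluded); service 210 days < 24 months (≈720 days) ✗ → not eligible.
Profit Sharing Plan — service 210 days ≥ 45 days ✓; dept Design ✗ → not eligible.
Backup Childcare — status part-time ✓ (not excluded); service 210 days ≥ 6 months (≈180 days) ✓; dept Design ✗ → not eligible.
Floating Holidays — status part-time ✗ (requires full-time, seasonal, or temporary) → not eligible.
Bereavement Leave — status part-time ✓; service 210 days < 24 months (≈720 days) ✗ → not eligible.

Short-Term Disability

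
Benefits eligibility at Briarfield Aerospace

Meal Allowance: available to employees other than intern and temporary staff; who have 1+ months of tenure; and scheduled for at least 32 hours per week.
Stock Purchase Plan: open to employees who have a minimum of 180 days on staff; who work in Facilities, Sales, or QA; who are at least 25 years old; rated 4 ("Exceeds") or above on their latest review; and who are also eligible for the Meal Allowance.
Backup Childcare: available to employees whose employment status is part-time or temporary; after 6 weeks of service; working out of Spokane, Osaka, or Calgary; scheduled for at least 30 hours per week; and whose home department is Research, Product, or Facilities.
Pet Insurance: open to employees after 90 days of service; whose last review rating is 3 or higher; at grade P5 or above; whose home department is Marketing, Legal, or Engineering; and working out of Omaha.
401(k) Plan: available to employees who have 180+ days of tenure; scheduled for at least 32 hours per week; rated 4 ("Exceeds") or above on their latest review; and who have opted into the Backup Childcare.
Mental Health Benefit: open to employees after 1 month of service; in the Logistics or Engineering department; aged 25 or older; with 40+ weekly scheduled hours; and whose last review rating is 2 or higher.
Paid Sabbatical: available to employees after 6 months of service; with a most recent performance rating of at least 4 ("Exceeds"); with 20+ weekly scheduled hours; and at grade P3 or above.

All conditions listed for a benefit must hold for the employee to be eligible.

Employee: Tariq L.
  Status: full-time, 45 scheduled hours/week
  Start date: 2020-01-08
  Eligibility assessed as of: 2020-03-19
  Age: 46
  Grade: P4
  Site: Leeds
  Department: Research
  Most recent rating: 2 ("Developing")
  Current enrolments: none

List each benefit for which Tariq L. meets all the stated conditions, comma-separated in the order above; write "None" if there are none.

Service from 2020-01-08 to 2020-03-19: 71 days.
Meal Allowance — status full-time ✓ (not excluded); service 71 days ≥ 1 month (≈30 days) ✓; 45 hrs/wk ≥ 32 ✓ → eligible.
Stock Purchase Plan — service 71 days < 180 days ✗ → not eligible.
Backup Childcare — status full-time ✗ (requires part-time or temporary) → not eligible.
Pet Insurance — service 71 days < 90 days ✗ → not eligible.
401(k) Plan — service 71 days < 180 days ✗ → not eligible.
Mental Health Benefit — service 71 days ≥ 1 month (≈30 days) ✓; dept Research ✗ → not eligible.
Paid Sabbatical — service 71 days < 6 months (≈180 days) ✗ → not eligible.

Meal Allowance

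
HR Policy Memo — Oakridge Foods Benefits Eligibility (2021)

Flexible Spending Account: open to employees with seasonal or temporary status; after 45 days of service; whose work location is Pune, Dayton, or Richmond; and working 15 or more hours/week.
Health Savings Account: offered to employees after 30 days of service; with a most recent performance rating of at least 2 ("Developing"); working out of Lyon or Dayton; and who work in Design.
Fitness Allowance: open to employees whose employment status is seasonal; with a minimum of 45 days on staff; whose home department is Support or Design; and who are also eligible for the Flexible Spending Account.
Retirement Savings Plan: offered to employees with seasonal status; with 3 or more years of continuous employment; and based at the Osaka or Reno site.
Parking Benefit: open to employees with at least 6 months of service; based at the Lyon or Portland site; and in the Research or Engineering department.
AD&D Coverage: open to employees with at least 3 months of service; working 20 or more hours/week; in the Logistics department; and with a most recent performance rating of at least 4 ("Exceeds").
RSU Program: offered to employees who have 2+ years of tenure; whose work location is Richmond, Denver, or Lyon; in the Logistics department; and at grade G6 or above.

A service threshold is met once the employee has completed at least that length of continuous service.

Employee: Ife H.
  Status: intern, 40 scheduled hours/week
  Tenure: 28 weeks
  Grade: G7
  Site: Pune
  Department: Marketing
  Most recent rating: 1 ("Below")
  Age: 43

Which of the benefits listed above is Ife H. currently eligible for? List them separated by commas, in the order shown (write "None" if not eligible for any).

None

Flexible Spending Account — status intern ✗ (requires seasonal or temporary) → not eligible.
Health Savings Account — service 28 weeks ≥ 30 days ✓; rating 1 < 2 ✗ → not eligible.
Fitness Allowance — status intern ✗ (requires seasonal) → not eligible.
Retirement Savings Plan — status intern ✗ (requires seasonal) → not eligible.
Parking Benefit — service 28 weeks ≥ 6 months (≈180 days) ✓; site Pune ✗ (not Lyon or Portland) → not eligible.
AD&D Coverage — service 28 weeks ≥ 3 months (≈90 days) ✓; 40 hrs/wk ≥ 20 ✓; dept Marketing ✗ → not eligible.
RSU Program — service 28 weeks < 2 years (≈730 days) ✗ → not eligible.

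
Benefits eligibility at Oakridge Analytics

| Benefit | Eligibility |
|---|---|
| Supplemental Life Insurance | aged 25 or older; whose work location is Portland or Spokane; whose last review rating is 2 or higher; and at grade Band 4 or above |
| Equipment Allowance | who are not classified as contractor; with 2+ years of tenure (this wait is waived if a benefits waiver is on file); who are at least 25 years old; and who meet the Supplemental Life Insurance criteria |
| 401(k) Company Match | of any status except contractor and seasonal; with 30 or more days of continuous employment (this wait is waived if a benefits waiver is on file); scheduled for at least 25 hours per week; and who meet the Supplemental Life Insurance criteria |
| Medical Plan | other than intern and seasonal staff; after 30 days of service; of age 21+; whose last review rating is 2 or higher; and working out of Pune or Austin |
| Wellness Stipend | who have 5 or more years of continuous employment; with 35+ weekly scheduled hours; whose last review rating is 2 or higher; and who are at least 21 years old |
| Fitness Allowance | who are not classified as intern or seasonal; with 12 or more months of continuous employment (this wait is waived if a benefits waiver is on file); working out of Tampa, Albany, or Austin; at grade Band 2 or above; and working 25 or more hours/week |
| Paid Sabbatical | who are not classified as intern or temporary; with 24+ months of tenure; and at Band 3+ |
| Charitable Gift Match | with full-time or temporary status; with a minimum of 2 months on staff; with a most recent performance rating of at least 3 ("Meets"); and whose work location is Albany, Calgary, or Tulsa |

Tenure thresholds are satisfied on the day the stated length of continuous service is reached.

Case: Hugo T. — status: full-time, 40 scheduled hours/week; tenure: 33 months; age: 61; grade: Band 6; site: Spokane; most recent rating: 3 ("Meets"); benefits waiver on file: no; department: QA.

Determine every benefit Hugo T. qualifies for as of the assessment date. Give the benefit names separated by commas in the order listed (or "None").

Supplemental Life Insurance, Equipment Allowance, 401(k) Company Match, Paid Sabbatical

Supplemental Life Insurance — age 61 ≥ 25 ✓; site Spokane ✓; rating 3 ≥ 2 ✓; grade Band 6 ≥ Band 4 ✓ → eligible.
Equipment Allowance — status full-time ✓ (not excluded); no waiver, service 33 months ≥ 2 years (≈730 days) ✓; age 61 ≥ 25 ✓; eligible for Supplemental Life Insurance ✓ → eligible.
401(k) Company Match — status full-time ✓ (not excluded); no waiver, service 33 months ≥ 30 days ✓; 40 hrs/wk ≥ 25 ✓; eligible for Supplemental Life Insurance ✓ → eligible.
Medical Plan — status full-time ✓ (not excluded); service 33 months ≥ 30 days ✓; age 61 ≥ 21 ✓; rating 3 ≥ 2 ✓; site Spokane ✗ (not Pune or Austin) → not eligible.
Wellness Stipend — service 33 months < 5 years (≈1825 days) ✗ → not eligible.
Fitness Allowance — status full-time ✓ (not excluded); no waiver, service 33 months ≥ 12 months ✓; site Spokane ✗ (not Tampa, Albany, or Austin) → not eligible.
Paid Sabbatical — status full-time ✓ (not excluded); service 33 months ≥ 24 months ✓; grade Band 6 ≥ Band 3 ✓ → eligible.
Charitable Gift Match — status full-time ✓; service 33 months ≥ 2 months ✓; rating 3 ≥ 3 ✓; site Spokane ✗ (not Albany, Calgary, or Tulsa) → not eligible.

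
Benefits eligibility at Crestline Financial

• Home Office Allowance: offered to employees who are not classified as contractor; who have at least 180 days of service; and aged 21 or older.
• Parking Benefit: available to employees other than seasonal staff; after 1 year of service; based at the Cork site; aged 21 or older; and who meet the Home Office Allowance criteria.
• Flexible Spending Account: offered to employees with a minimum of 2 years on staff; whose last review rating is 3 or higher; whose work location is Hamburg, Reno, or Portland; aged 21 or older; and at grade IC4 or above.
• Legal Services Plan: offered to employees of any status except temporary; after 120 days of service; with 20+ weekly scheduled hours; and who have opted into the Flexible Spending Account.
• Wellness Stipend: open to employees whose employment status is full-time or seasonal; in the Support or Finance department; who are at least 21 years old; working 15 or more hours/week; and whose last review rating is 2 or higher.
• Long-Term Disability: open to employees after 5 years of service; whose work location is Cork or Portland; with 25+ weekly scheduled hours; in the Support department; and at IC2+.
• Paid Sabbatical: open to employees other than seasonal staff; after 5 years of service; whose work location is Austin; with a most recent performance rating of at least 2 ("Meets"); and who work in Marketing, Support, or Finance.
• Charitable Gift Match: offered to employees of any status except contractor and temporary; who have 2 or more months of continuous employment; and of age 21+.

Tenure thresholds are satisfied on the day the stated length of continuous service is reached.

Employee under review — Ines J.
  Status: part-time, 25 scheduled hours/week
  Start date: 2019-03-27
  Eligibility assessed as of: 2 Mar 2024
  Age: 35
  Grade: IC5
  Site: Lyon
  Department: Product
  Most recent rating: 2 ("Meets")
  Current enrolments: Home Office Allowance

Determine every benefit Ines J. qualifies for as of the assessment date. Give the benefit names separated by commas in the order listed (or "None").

Service from 2019-03-27 to 2 Mar 2024: 1802 days.
Home Office Allowance — status part-time ✓ (not excluded); service 1802 days ≥ 180 days ✓; age 35 ≥ 21 ✓ → eligible.
Parking Benefit — status part-time ✓ (not excluded); service 1802 days ≥ 1 year (≈365 days) ✓; site Lyon ✗ (not Cork) → not eligible.
Flexible Spending Account — service 1802 days ≥ 2 years (≈730 days) ✓; rating 2 < 3 ✗ → not eligible.
Legal Services Plan — status part-time ✓ (not excluded); service 1802 days ≥ 120 days ✓; 25 hrs/wk ≥ 20 ✓; not enrolled in Flexible Spending Account ✗ → not eligible.
Wellness Stipend — status part-time ✗ (requires full-time or seasonal) → not eligible.
Long-Term Disability — service 1802 days < 5 years (≈1825 days) ✗ → not eligible.
Paid Sabbatical — status part-time ✓ (not excluded); service 1802 days < 5 years (≈1825 days) ✗ → not eligible.
Charitable Gift Match — status part-time ✓ (not excluded); service 1802 days ≥ 2 months (≈60 days) ✓; age 35 ≥ 21 ✓ → eligible.

Home Office Allowance, Charitable Gift Match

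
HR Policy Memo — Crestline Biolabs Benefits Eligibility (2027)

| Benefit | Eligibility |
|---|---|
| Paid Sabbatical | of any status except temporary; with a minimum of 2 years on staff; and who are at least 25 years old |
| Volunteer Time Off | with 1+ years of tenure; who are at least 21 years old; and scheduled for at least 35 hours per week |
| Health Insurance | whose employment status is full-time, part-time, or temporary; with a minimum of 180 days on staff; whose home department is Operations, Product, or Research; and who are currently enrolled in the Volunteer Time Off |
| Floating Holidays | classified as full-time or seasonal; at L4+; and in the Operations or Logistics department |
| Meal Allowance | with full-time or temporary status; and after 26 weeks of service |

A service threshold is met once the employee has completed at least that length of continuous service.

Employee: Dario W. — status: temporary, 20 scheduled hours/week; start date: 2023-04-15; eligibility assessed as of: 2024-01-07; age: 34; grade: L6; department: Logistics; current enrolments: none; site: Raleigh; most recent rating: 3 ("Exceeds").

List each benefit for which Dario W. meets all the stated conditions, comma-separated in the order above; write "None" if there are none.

Service from 2023-04-15 to 2024-01-07: 267 days.
Paid Sabbatical — status temporary ✗ (excluded) → not eligible.
Volunteer Time Off — service 267 days < 1 year (≈365 days) ✗ → not eligible.
Health Insurance — status temporary ✓; service 267 days ≥ 180 days ✓; dept Logistics ✗ → not eligible.
Floating Holidays — status temporary ✗ (requires full-time or seasonal) → not eligible.
Meal Allowance — status temporary ✓; service 267 days ≥ 26 weeks (≈182 days) ✓ → eligible.

Meal Allowance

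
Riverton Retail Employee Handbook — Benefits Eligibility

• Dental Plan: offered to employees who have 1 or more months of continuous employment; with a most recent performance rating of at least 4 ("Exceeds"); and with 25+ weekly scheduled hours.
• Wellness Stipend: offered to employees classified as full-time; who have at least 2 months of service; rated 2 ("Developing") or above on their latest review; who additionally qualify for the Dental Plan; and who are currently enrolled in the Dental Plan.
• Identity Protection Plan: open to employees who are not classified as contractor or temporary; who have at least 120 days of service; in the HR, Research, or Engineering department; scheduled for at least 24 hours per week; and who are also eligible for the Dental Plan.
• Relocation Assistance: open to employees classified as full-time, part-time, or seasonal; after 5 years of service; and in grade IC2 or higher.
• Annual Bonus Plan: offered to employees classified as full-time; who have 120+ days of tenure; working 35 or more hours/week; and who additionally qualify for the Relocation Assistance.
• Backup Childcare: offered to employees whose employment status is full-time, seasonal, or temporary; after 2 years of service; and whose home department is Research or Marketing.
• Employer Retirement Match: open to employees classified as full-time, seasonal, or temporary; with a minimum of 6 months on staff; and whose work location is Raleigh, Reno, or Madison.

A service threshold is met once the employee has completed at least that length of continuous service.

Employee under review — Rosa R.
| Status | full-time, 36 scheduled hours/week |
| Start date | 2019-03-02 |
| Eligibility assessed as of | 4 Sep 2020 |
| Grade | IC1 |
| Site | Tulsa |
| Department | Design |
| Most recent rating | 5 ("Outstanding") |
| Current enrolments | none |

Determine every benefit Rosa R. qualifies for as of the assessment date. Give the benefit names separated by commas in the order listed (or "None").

Service from 2019-03-02 to 4 Sep 2020: 552 days.
Dental Plan — service 552 days ≥ 1 month (≈30 days) ✓; rating 5 ≥ 4 ✓; 36 hrs/wk ≥ 25 ✓ → eligible.
Wellness Stipend — status full-time ✓; service 552 days ≥ 2 months (≈60 days) ✓; rating 5 ≥ 2 ✓; eligible for Dental Plan ✓; not enrolled in Dental Plan ✗ → not eligible.
Identity Protection Plan — status full-time ✓ (not excluded); service 552 days ≥ 120 days ✓; dept Design ✗ → not eligible.
Relocation Assistance — status full-time ✓; service 552 days < 5 years (≈1825 days) ✗ → not eligible.
Annual Bonus Plan — status full-time ✓; service 552 days ≥ 120 days ✓; 36 hrs/wk ≥ 35 ✓; not eligible for Relocation Assistance ✗ → not eligible.
Backup Childcare — status full-time ✓; service 552 days < 2 years (≈730 days) ✗ → not eligible.
Employer Retirement Match — status full-time ✓; service 552 days ≥ 6 months (≈180 days) ✓; site Tulsa ✗ (not Raleigh, Reno, or Madison) → not eligible.

Dental Plan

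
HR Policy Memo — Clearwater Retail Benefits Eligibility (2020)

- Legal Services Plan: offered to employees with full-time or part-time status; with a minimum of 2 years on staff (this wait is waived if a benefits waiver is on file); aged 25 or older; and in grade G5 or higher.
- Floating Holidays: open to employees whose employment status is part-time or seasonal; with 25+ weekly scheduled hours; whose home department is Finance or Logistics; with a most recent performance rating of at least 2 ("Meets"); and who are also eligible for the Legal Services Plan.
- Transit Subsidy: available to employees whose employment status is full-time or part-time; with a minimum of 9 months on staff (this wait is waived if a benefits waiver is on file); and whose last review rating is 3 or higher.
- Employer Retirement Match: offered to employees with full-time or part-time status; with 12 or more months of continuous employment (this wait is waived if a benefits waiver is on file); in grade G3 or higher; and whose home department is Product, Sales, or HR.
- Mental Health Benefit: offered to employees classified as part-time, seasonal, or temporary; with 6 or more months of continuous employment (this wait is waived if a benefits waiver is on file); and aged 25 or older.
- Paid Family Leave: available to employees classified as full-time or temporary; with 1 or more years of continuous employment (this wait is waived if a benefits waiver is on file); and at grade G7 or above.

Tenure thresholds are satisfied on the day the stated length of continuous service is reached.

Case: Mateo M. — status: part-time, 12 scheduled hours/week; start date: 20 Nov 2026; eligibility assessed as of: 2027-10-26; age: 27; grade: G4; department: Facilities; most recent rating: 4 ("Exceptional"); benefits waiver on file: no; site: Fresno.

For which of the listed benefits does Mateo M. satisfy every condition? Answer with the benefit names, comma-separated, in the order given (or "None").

Transit Subsidy, Mental Health Benefit

Service from 20 Nov 2026 to 2027-10-26: 340 days.
Legal Services Plan — status part-time ✓; no waiver, service 340 days < 2 years (≈730 days) ✗ → not eligible.
Floating Holidays — status part-time ✓; 12 hrs/wk < 25 ✗ → not eligible.
Transit Subsidy — status part-time ✓; no waiver, service 340 days ≥ 9 months (≈270 days) ✓; rating 4 ≥ 3 ✓ → eligible.
Employer Retirement Match — status part-time ✓; no waiver, service 340 days < 12 months (≈360 days) ✗ → not eligible.
Mental Health Benefit — status part-time ✓; no waiver, service 340 days ≥ 6 months (≈180 days) ✓; age 27 ≥ 25 ✓ → eligible.
Paid Family Leave — status part-time ✗ (requires full-time or temporary) → not eligible.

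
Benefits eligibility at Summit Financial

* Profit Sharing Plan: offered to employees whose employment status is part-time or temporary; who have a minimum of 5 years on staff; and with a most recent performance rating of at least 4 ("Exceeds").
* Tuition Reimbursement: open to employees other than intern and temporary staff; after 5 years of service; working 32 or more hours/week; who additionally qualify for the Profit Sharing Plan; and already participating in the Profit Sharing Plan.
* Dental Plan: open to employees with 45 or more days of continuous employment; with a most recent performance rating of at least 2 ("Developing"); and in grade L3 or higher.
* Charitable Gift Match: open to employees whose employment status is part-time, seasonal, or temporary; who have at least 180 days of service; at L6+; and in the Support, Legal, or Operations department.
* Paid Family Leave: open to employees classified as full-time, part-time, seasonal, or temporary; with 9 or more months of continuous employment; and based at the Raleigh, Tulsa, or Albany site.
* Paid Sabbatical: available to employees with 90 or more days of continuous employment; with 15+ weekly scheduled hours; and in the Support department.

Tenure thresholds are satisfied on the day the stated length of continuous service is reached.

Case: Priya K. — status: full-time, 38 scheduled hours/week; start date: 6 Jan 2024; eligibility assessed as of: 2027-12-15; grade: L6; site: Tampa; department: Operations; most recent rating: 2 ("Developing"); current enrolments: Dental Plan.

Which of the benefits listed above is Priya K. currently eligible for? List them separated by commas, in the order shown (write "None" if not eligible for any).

Service from 6 Jan 2024 to 2027-12-15: 1439 days.
Profit Sharing Plan — status full-time ✗ (requires part-time or temporary) → not eligible.
Tuition Reimbursement — status full-time ✓ (not excluded); service 1439 days < 5 years (≈1825 days) ✗ → not eligible.
Dental Plan — service 1439 days ≥ 45 days ✓; rating 2 ≥ 2 ✓; grade L6 ≥ L3 ✓ → eligible.
Charitable Gift Match — status full-time ✗ (requires part-time, seasonal, or temporary) → not eligible.
Paid Family Leave — status full-time ✓; service 1439 days ≥ 9 months (≈270 days) ✓; site Tampa ✗ (not Raleigh, Tulsa, or Albany) → not eligible.
Paid Sabbatical — service 1439 days ≥ 90 days ✓; 38 hrs/wk ≥ 15 ✓; dept Operations ✗ → not eligible.

Dental Plan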